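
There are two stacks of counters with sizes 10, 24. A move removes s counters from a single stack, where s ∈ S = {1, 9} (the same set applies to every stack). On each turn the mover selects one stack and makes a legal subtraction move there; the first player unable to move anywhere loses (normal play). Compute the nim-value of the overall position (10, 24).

0

All stacks use S = {1, 9}:
G(0) = 0
G(1) = mex{0} = 1
G(2) = mex{1} = 0
G(3) = mex{0} = 1
G(4) = mex{1} = 0
G(5) = mex{0} = 1
G(6) = mex{1} = 0
G(7) = mex{0} = 1
G(8) = mex{1} = 0
G(9) = mex{0,0} = 1
G(10) = mex{1,1} = 0
G(11) = mex{0,0} = 1
G(12) = mex{1,1} = 0
G(13) = mex{0,0} = 1
G(14) = mex{1,1} = 0
G(15) = mex{0,0} = 1
G(16) = mex{1,1} = 0
G(17) = mex{0,0} = 1
G(18) = mex{1,1} = 0
G(19) = mex{0,0} = 1
G(20) = mex{1,1} = 0
G(21) = mex{0,0} = 1
G(22) = mex{1,1} = 0
G(23) = mex{0,0} = 1
G(24) = mex{1,1} = 0
Stack A: G(10) = 0.
Stack B: G(24) = 0.
Combined Grundy value = 0 ⊕ 0 = 0.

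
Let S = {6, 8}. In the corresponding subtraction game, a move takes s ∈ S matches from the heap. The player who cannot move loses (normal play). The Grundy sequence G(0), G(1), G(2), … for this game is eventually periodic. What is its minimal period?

n :  0  1  2  3  4  5  6  7  8  9 10 11 12 13 14 15 16 17 18 19 20 21 22 23 24 25 26 27 28 29
G :  0  0  0  0  0  0  1  1  1  1  1  1  2  2  0  0  0  0  0  0  1  1  1  1  1  1  2  2  0  0
G(n+14) = G(n) holds for n = 0,…,7 (a full window of length max(S) = 8), so the sequence is purely periodic with period 14.

14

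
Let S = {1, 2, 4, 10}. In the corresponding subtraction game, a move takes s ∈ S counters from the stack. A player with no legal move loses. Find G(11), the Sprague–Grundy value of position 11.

G(0) = 0
G(1) = mex{0} = 1
G(2) = mex{1,0} = 2
G(3) = mex{2,1} = 0
G(4) = mex{0,2,0} = 1
G(5) = mex{1,0,1} = 2
G(6) = mex{2,1,2} = 0
G(7) = mex{0,2,0} = 1
G(8) = mex{1,0,1} = 2
G(9) = mex{2,1,2} = 0
G(10) = mex{0,2,0,0} = 1
G(11) = mex{1,0,1,1} = 2

2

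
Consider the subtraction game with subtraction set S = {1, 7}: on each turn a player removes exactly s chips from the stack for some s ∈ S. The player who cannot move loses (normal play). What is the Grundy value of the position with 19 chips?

G(0) = 0
G(1) = mex{0} = 1
G(2) = mex{1} = 0
G(3) = mex{0} = 1
G(4) = mex{1} = 0
G(5) = mex{0} = 1
G(6) = mex{1} = 0
G(7) = mex{0,0} = 1
G(8) = mex{1,1} = 0
G(9) = mex{0,0} = 1
G(10) = mex{1,1} = 0
G(11) = mex{0,0} = 1
G(12) = mex{1,1} = 0
G(13) = mex{0,0} = 1
G(14) = mex{1,1} = 0
G(15) = mex{0,0} = 1
G(16) = mex{1,1} = 0
G(17) = mex{0,0} = 1
G(18) = mex{1,1} = 0
G(19) = mex{0,0} = 1

1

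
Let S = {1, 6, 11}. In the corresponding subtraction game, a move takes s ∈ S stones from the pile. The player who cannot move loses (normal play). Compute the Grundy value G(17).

1

n :  0  1  2  3  4  5  6  7  8  9 10 11 12 13 14 15 16 17
G :  0  1  0  1  0  1  2  0  1  0  1  2  0  1  0  1  0  1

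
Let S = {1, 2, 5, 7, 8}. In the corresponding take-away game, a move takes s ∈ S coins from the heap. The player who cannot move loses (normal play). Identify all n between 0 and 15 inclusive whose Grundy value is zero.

0, 3, 6, 9, 12, 15

G(0) = 0
G(1) = mex{0} = 1
G(2) = mex{1,0} = 2
G(3) = mex{2,1} = 0
G(4) = mex{0,2} = 1
G(5) = mex{1,0,0} = 2
G(6) = mex{2,1,1} = 0
G(7) = mex{0,2,2,0} = 1
G(8) = mex{1,0,0,1,0} = 2
G(9) = mex{2,1,1,2,1} = 0
G(10) = mex{0,2,2,0,2} = 1
G(11) = mex{1,0,0,1,0} = 2
G(12) = mex{2,1,1,2,1} = 0
G(13) = mex{0,2,2,0,2} = 1
G(14) = mex{1,0,0,1,0} = 2
G(15) = mex{2,1,1,2,1} = 0
P-positions are exactly the n with G(n) = 0.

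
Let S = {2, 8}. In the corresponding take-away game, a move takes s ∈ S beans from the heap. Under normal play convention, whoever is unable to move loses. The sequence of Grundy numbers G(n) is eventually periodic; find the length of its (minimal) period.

10

G(0) = 0
G(1) = mex{} = 0
G(2) = mex{0} = 1
G(3) = mex{0} = 1
G(4) = mex{1} = 0
G(5) = mex{1} = 0
G(6) = mex{0} = 1
G(7) = mex{0} = 1
G(8) = mex{1,0} = 2
G(9) = mex{1,0} = 2
G(10) = mex{2,1} = 0
G(11) = mex{2,1} = 0
G(12) = mex{0,0} = 1
G(13) = mex{0,0} = 1
G(14) = mex{1,1} = 0
G(15) = mex{1,1} = 0
G(16) = mex{0,2} = 1
G(17) = mex{0,2} = 1
G(18) = mex{1,0} = 2
G(19) = mex{1,0} = 2
G(20) = mex{2,1} = 0
G(21) = mex{2,1} = 0
G(n+10) = G(n) holds for n = 0,…,7 (a full window of length max(S) = 8), so the sequence is purely periodic with period 10.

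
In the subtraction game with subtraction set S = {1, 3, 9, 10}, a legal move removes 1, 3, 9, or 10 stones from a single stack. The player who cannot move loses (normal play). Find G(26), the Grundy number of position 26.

n :  0  1  2  3  4  5  6  7  8  9 10 11 12 13 14 15 16 17 18 19 20 21 22 23 24 25 26
G :  0  1  0  1  0  1  0  1  0  1  2  3  2  3  2  3  2  3  2  0  1  0  1  0  1  0  1

1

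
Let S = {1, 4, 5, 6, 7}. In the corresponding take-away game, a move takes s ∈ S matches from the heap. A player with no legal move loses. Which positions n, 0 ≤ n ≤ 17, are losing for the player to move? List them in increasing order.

0, 2, 10, 12

G(0) = 0
G(1) = mex{0} = 1
G(2) = mex{1} = 0
G(3) = mex{0} = 1
G(4) = mex{1,0} = 2
G(5) = mex{2,1,0} = 3
G(6) = mex{3,0,1,0} = 2
G(7) = mex{2,1,0,1,0} = 3
G(8) = mex{3,2,1,0,1} = 4
G(9) = mex{4,3,2,1,0} = 5
G(10) = mex{5,2,3,2,1} = 0
G(11) = mex{0,3,2,3,2} = 1
G(12) = mex{1,4,3,2,3} = 0
G(13) = mex{0,5,4,3,2} = 1
G(14) = mex{1,0,5,4,3} = 2
G(15) = mex{2,1,0,5,4} = 3
G(16) = mex{3,0,1,0,5} = 2
G(17) = mex{2,1,0,1,0} = 3
P-positions are exactly the n with G(n) = 0.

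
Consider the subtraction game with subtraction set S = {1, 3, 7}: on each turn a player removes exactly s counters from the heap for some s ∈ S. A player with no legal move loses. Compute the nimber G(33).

n :  0  1  2  3  4  5  6  7  8  9 10 11 12 13 14 15 16 17 18 19 20 21 22 23 24 25 26 27 28 29 30 31 32 33
G :  0  1  0  1  0  1  0  1  0  1  0  1  0  1  0  1  0  1  0  1  0  1  0  1  0  1  0  1  0  1  0  1  0  1

1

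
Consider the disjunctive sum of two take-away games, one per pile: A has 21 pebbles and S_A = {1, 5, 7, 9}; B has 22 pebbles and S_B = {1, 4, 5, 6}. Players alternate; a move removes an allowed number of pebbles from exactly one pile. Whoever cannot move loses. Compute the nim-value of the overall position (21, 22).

Pile A, S = {1, 5, 7, 9}:
n :  0  1  2  3  4  5  6  7  8  9 10 11 12 13 14 15 16 17 18 19 20 21
G :  0  1  0  1  0  1  0  1  0  1  0  1  0  1  0  1  0  1  0  1  0  1
G_A(21) = 1.
Pile B, S = {1, 4, 5, 6}:
n :  0  1  2  3  4  5  6  7  8  9 10 11 12 13 14 15 16 17 18 19 20 21 22
G :  0  1  0  1  2  3  2  3  4  0  1  0  1  2  3  2  3  4  0  1  0  1  2
G_B(22) = 2.
Combined Grundy value = 1 ⊕ 2 = 3.

3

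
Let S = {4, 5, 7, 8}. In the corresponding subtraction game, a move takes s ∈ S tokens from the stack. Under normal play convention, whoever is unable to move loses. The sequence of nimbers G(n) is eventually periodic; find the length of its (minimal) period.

n :  0  1  2  3  4  5  6  7  8  9 10 11 12 13 14 15 16 17 18 19 20 21 22 23 24 25
G :  0  0  0  0  1  1  1  1  2  2  2  2  0  0  0  0  1  1  1  1  2  2  2  2  0  0
G(n+12) = G(n) holds for n = 0,…,7 (a full window of length max(S) = 8), so the sequence is purely periodic with period 12.

12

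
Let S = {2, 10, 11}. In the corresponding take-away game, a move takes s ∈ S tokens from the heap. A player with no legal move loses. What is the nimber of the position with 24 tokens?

n :  0  1  2  3  4  5  6  7  8  9 10 11 12 13 14 15 16 17 18 19 20 21 22 23 24
G :  0  0  1  1  0  0  1  1  0  0  1  1  2  0  3  1  2  0  3  1  2  0  0  1  1

1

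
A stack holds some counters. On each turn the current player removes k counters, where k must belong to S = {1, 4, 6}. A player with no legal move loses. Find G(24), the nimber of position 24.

2

G(0) = 0
G(1) = mex{0} = 1
G(2) = mex{1} = 0
G(3) = mex{0} = 1
G(4) = mex{1,0} = 2
G(5) = mex{2,1} = 0
G(6) = mex{0,0,0} = 1
G(7) = mex{1,1,1} = 0
G(8) = mex{0,2,0} = 1
G(9) = mex{1,0,1} = 2
G(10) = mex{2,1,2} = 0
G(11) = mex{0,0,0} = 1
G(12) = mex{1,1,1} = 0
G(13) = mex{0,2,0} = 1
G(14) = mex{1,0,1} = 2
G(15) = mex{2,1,2} = 0
G(16) = mex{0,0,0} = 1
G(17) = mex{1,1,1} = 0
G(18) = mex{0,2,0} = 1
G(19) = mex{1,0,1} = 2
G(20) = mex{2,1,2} = 0
G(21) = mex{0,0,0} = 1
G(22) = mex{1,1,1} = 0
G(23) = mex{0,2,0} = 1
G(24) = mex{1,0,1} = 2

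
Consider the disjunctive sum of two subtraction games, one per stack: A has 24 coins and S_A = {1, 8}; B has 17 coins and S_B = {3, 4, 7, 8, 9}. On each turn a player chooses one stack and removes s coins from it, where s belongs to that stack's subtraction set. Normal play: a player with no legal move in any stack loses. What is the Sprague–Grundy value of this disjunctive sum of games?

Stack A, S = {1, 8}:
n :  0  1  2  3  4  5  6  7  8  9 10 11 12 13 14 15 16 17 18 19 20 21 22 23 24
G :  0  1  0  1  0  1  0  1  2  0  1  0  1  0  1  0  1  2  0  1  0  1  0  1  0
G_A(24) = 0.
Stack B, S = {3, 4, 7, 8, 9}:
G(0) = 0
G(1) = mex{} = 0
G(2) = mex{} = 0
G(3) = mex{0} = 1
G(4) = mex{0,0} = 1
G(5) = mex{0,0} = 1
G(6) = mex{1,0} = 2
G(7) = mex{1,1,0} = 2
G(8) = mex{1,1,0,0} = 2
G(9) = mex{2,1,0,0,0} = 3
G(10) = mex{2,2,1,0,0} = 3
G(11) = mex{2,2,1,1,0} = 3
G(12) = mex{3,2,1,1,1} = 0
G(13) = mex{3,3,2,1,1} = 0
G(14) = mex{3,3,2,2,1} = 0
G(15) = mex{0,3,2,2,2} = 1
G(16) = mex{0,0,3,2,2} = 1
G(17) = mex{0,0,3,3,2} = 1
G_B(17) = 1.
Combined Grundy value = 0 ⊕ 1 = 1.

1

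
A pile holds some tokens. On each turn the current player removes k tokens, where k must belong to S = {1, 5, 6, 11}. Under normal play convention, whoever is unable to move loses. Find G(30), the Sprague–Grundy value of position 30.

G(0) = 0
G(1) = mex{0} = 1
G(2) = mex{1} = 0
G(3) = mex{0} = 1
G(4) = mex{1} = 0
G(5) = mex{0,0} = 1
G(6) = mex{1,1,0} = 2
G(7) = mex{2,0,1} = 3
G(8) = mex{3,1,0} = 2
G(9) = mex{2,0,1} = 3
G(10) = mex{3,1,0} = 2
G(11) = mex{2,2,1,0} = 3
G(12) = mex{3,3,2,1} = 0
G(13) = mex{0,2,3,0} = 1
G(14) = mex{1,3,2,1} = 0
G(15) = mex{0,2,3,0} = 1
G(16) = mex{1,3,2,1} = 0
G(17) = mex{0,0,3,2} = 1
G(18) = mex{1,1,0,3} = 2
G(19) = mex{2,0,1,2} = 3
G(20) = mex{3,1,0,3} = 2
G(21) = mex{2,0,1,2} = 3
G(22) = mex{3,1,0,3} = 2
G(23) = mex{2,2,1,0} = 3
G(24) = mex{3,3,2,1} = 0
G(25) = mex{0,2,3,0} = 1
G(26) = mex{1,3,2,1} = 0
G(27) = mex{0,2,3,0} = 1
G(28) = mex{1,3,2,1} = 0
G(29) = mex{0,0,3,2} = 1
G(30) = mex{1,1,0,3} = 2

2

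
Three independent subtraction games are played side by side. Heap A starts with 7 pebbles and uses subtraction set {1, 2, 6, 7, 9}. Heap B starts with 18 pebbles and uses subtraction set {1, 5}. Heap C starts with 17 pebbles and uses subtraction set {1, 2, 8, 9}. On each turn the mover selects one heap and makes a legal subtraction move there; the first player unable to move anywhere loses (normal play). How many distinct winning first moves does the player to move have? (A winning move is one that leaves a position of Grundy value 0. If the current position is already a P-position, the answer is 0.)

Heap A, S = {1, 2, 6, 7, 9}:
n : 0 1 2 3 4 5 6 7
G : 0 1 2 0 1 2 3 4
G_A(7) = 4.
Heap B, S = {1, 5}:
n :  0  1  2  3  4  5  6  7  8  9 10 11 12 13 14 15 16 17 18
G :  0  1  0  1  0  1  0  1  0  1  0  1  0  1  0  1  0  1  0
G_B(18) = 0.
Heap C, S = {1, 2, 8, 9}:
n :  0  1  2  3  4  5  6  7  8  9 10 11 12 13 14 15 16 17
G :  0  1  2  0  1  2  0  1  2  3  0  1  2  0  1  2  0  1
G_C(17) = 1.
Combined Grundy value = 4 ⊕ 0 ⊕ 1 = 5.
A winning move leaves total XOR = 0, i.e. changes one component's Grundy value g to g ⊕ X where X is the current total.
Heap A: need g' = 4⊕5 = 1. Options: 7−1→G=3, 7−2→G=2, 7−6→G=1, 7−7→G=0. Hits: 1.
Heap B: need g' = 0⊕5 = 5. Options: 18−1→G=1, 18−5→G=1. Hits: 0.
Heap C: need g' = 1⊕5 = 4. Options: 17−1→G=0, 17−2→G=2, 17−8→G=3, 17−9→G=2. Hits: 0.

1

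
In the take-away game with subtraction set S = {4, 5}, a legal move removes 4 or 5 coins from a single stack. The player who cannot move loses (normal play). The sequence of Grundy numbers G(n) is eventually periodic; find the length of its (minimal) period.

G(0) = 0
G(1) = mex{} = 0
G(2) = mex{} = 0
G(3) = mex{} = 0
G(4) = mex{0} = 1
G(5) = mex{0,0} = 1
G(6) = mex{0,0} = 1
G(7) = mex{0,0} = 1
G(8) = mex{1,0} = 2
G(9) = mex{1,1} = 0
G(10) = mex{1,1} = 0
G(11) = mex{1,1} = 0
G(12) = mex{2,1} = 0
G(13) = mex{0,2} = 1
G(14) = mex{0,0} = 1
G(15) = mex{0,0} = 1
G(16) = mex{0,0} = 1
G(17) = mex{1,0} = 2
G(18) = mex{1,1} = 0
G(19) = mex{1,1} = 0
G(n+9) = G(n) holds for n = 0,…,4 (a full window of length max(S) = 5), so the sequence is purely periodic with period 9.

9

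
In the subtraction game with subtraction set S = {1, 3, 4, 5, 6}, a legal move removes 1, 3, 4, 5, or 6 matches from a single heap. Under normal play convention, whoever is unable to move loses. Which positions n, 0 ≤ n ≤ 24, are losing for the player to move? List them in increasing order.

0, 2, 9, 11, 18, 20

G(0) = 0
G(1) = mex{0} = 1
G(2) = mex{1} = 0
G(3) = mex{0,0} = 1
G(4) = mex{1,1,0} = 2
G(5) = mex{2,0,1,0} = 3
G(6) = mex{3,1,0,1,0} = 2
G(7) = mex{2,2,1,0,1} = 3
G(8) = mex{3,3,2,1,0} = 4
G(9) = mex{4,2,3,2,1} = 0
G(10) = mex{0,3,2,3,2} = 1
G(11) = mex{1,4,3,2,3} = 0
G(12) = mex{0,0,4,3,2} = 1
G(13) = mex{1,1,0,4,3} = 2
G(14) = mex{2,0,1,0,4} = 3
G(15) = mex{3,1,0,1,0} = 2
G(16) = mex{2,2,1,0,1} = 3
G(17) = mex{3,3,2,1,0} = 4
G(18) = mex{4,2,3,2,1} = 0
G(19) = mex{0,3,2,3,2} = 1
G(20) = mex{1,4,3,2,3} = 0
G(21) = mex{0,0,4,3,2} = 1
G(22) = mex{1,1,0,4,3} = 2
G(23) = mex{2,0,1,0,4} = 3
G(24) = mex{3,1,0,1,0} = 2
P-positions are exactly the n with G(n) = 0.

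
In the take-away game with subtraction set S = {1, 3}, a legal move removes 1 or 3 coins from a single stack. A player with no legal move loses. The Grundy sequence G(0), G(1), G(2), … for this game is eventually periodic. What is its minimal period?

G(0) = 0
G(1) = mex{0} = 1
G(2) = mex{1} = 0
G(3) = mex{0,0} = 1
G(4) = mex{1,1} = 0
G(5) = mex{0,0} = 1
G(6) = mex{1,1} = 0
G(7) = mex{0,0} = 1
G(8) = mex{1,1} = 0
G(9) = mex{0,0} = 1
G(10) = mex{1,1} = 0
G(11) = mex{0,0} = 1
G(12) = mex{1,1} = 0
G(13) = mex{0,0} = 1
G(14) = mex{1,1} = 0
G(n+2) = G(n) holds for n = 0,…,2 (a full window of length max(S) = 3), so the sequence is purely periodic with period 2.

2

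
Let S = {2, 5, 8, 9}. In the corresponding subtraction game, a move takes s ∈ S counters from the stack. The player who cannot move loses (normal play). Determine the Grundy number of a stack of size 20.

1

n :  0  1  2  3  4  5  6  7  8  9 10 11 12 13 14 15 16 17 18 19 20
G :  0  0  1  1  0  2  1  0  2  1  3  0  2  1  0  2  1  0  0  1  1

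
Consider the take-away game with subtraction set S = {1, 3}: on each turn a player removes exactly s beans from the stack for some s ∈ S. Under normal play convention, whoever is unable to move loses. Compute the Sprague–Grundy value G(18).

0

n :  0  1  2  3  4  5  6  7  8  9 10 11 12 13 14 15 16 17 18
G :  0  1  0  1  0  1  0  1  0  1  0  1  0  1  0  1  0  1  0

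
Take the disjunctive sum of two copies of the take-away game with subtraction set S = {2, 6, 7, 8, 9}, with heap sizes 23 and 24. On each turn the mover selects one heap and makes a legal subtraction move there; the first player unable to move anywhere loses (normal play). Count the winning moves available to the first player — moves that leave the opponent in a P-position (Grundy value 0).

All heaps use S = {2, 6, 7, 8, 9}:
n :  0  1  2  3  4  5  6  7  8  9 10 11 12 13 14 15 16 17 18 19 20 21 22 23 24
G :  0  0  1  1  0  0  1  1  2  2  3  3  2  2  3  0  0  1  1  0  0  1  1  2  2
Heap A: G(23) = 2.
Heap B: G(24) = 2.
Combined Grundy value = 2 ⊕ 2 = 0.
A winning move leaves total XOR = 0, i.e. changes one component's Grundy value g to g ⊕ X where X is the current total.
Heap A: target g' = 2⊕0 = 2, but every legal move changes the Grundy value (mex property), so 0 moves.
Heap B: target g' = 2⊕0 = 2, but every legal move changes the Grundy value (mex property), so 0 moves.

0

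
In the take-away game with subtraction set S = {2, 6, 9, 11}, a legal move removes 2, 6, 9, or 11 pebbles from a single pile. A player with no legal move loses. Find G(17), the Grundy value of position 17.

2

n :  0  1  2  3  4  5  6  7  8  9 10 11 12 13 14 15 16 17
G :  0  0  1  1  0  0  1  1  0  2  1  3  2  2  3  3  2  2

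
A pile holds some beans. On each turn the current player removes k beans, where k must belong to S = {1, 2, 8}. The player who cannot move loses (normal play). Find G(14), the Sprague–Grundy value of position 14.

n :  0  1  2  3  4  5  6  7  8  9 10 11 12 13 14
G :  0  1  2  0  1  2  0  1  2  0  1  2  0  1  2

2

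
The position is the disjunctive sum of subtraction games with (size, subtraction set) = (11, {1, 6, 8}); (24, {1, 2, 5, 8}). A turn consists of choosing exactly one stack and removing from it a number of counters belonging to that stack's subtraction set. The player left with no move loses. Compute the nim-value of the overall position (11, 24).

Stack A, S = {1, 6, 8}:
G(0) = 0
G(1) = mex{0} = 1
G(2) = mex{1} = 0
G(3) = mex{0} = 1
G(4) = mex{1} = 0
G(5) = mex{0} = 1
G(6) = mex{1,0} = 2
G(7) = mex{2,1} = 0
G(8) = mex{0,0,0} = 1
G(9) = mex{1,1,1} = 0
G(10) = mex{0,0,0} = 1
G(11) = mex{1,1,1} = 0
G_A(11) = 0.
Stack B, S = {1, 2, 5, 8}:
n :  0  1  2  3  4  5  6  7  8  9 10 11 12 13 14 15 16 17 18 19 20 21 22 23 24
G :  0  1  2  0  1  2  0  1  2  0  1  2  0  1  2  0  1  2  0  1  2  0  1  2  0
G_B(24) = 0.
Combined Grundy value = 0 ⊕ 0 = 0.

0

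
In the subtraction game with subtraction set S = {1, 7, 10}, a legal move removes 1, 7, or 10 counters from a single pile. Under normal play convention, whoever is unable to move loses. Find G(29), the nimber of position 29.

2

n :  0  1  2  3  4  5  6  7  8  9 10 11 12 13 14 15 16 17 18 19 20 21 22 23 24 25 26 27 28 29
G :  0  1  0  1  0  1  0  1  0  1  2  3  2  3  2  3  2  0  1  0  1  0  1  0  1  0  1  2  3  2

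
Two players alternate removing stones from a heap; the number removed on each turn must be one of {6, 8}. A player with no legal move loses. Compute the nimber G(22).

1

n :  0  1  2  3  4  5  6  7  8  9 10 11 12 13 14 15 16 17 18 19 20 21 22
G :  0  0  0  0  0  0  1  1  1  1  1  1  2  2  0  0  0  0  0  0  1  1  1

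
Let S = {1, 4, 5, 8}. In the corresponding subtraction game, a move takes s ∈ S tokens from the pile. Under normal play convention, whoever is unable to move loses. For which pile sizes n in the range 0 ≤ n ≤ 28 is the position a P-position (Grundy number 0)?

0, 2, 9, 11, 18, 20, 27

G(0) = 0
G(1) = mex{0} = 1
G(2) = mex{1} = 0
G(3) = mex{0} = 1
G(4) = mex{1,0} = 2
G(5) = mex{2,1,0} = 3
G(6) = mex{3,0,1} = 2
G(7) = mex{2,1,0} = 3
G(8) = mex{3,2,1,0} = 4
G(9) = mex{4,3,2,1} = 0
G(10) = mex{0,2,3,0} = 1
G(11) = mex{1,3,2,1} = 0
G(12) = mex{0,4,3,2} = 1
G(13) = mex{1,0,4,3} = 2
G(14) = mex{2,1,0,2} = 3
G(15) = mex{3,0,1,3} = 2
G(16) = mex{2,1,0,4} = 3
G(17) = mex{3,2,1,0} = 4
G(18) = mex{4,3,2,1} = 0
G(19) = mex{0,2,3,0} = 1
G(20) = mex{1,3,2,1} = 0
G(21) = mex{0,4,3,2} = 1
G(22) = mex{1,0,4,3} = 2
G(23) = mex{2,1,0,2} = 3
G(24) = mex{3,0,1,3} = 2
G(25) = mex{2,1,0,4} = 3
G(26) = mex{3,2,1,0} = 4
G(27) = mex{4,3,2,1} = 0
G(28) = mex{0,2,3,0} = 1
P-positions are exactly the n with G(n) = 0.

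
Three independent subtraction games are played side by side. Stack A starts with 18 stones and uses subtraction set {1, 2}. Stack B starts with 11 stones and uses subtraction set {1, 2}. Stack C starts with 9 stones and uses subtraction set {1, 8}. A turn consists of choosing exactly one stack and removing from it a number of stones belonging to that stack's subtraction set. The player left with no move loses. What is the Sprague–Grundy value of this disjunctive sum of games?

Stack A, S = {1, 2}:
G(0) = 0
G(1) = mex{0} = 1
G(2) = mex{1,0} = 2
G(3) = mex{2,1} = 0
G(4) = mex{0,2} = 1
G(5) = mex{1,0} = 2
G(6) = mex{2,1} = 0
G(7) = mex{0,2} = 1
G(8) = mex{1,0} = 2
G(9) = mex{2,1} = 0
G(10) = mex{0,2} = 1
G(11) = mex{1,0} = 2
G(12) = mex{2,1} = 0
G(13) = mex{0,2} = 1
G(14) = mex{1,0} = 2
G(15) = mex{2,1} = 0
G(16) = mex{0,2} = 1
G(17) = mex{1,0} = 2
G(18) = mex{2,1} = 0
G_A(18) = 0.
Stack B, S = {1, 2}:
G(0) = 0
G(1) = mex{0} = 1
G(2) = mex{1,0} = 2
G(3) = mex{2,1} = 0
G(4) = mex{0,2} = 1
G(5) = mex{1,0} = 2
G(6) = mex{2,1} = 0
G(7) = mex{0,2} = 1
G(8) = mex{1,0} = 2
G(9) = mex{2,1} = 0
G(10) = mex{0,2} = 1
G(11) = mex{1,0} = 2
G_B(11) = 2.
Stack C, S = {1, 8}:
G(0) = 0
G(1) = mex{0} = 1
G(2) = mex{1} = 0
G(3) = mex{0} = 1
G(4) = mex{1} = 0
G(5) = mex{0} = 1
G(6) = mex{1} = 0
G(7) = mex{0} = 1
G(8) = mex{1,0} = 2
G(9) = mex{2,1} = 0
G_C(9) = 0.
Combined Grundy value = 0 ⊕ 2 ⊕ 0 = 2.

2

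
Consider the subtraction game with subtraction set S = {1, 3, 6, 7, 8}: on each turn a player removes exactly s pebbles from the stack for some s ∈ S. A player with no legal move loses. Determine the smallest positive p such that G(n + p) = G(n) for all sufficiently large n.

13

G(0) = 0
G(1) = mex{0} = 1
G(2) = mex{1} = 0
G(3) = mex{0,0} = 1
G(4) = mex{1,1} = 0
G(5) = mex{0,0} = 1
G(6) = mex{1,1,0} = 2
G(7) = mex{2,0,1,0} = 3
G(8) = mex{3,1,0,1,0} = 2
G(9) = mex{2,2,1,0,1} = 3
G(10) = mex{3,3,0,1,0} = 2
G(11) = mex{2,2,1,0,1} = 3
G(12) = mex{3,3,2,1,0} = 4
G(13) = mex{4,2,3,2,1} = 0
G(14) = mex{0,3,2,3,2} = 1
G(15) = mex{1,4,3,2,3} = 0
G(16) = mex{0,0,2,3,2} = 1
G(17) = mex{1,1,3,2,3} = 0
G(18) = mex{0,0,4,3,2} = 1
G(19) = mex{1,1,0,4,3} = 2
G(20) = mex{2,0,1,0,4} = 3
G(21) = mex{3,1,0,1,0} = 2
G(22) = mex{2,2,1,0,1} = 3
G(23) = mex{3,3,0,1,0} = 2
G(24) = mex{2,2,1,0,1} = 3
G(25) = mex{3,3,2,1,0} = 4
G(26) = mex{4,2,3,2,1} = 0
G(27) = mex{0,3,2,3,2} = 1
G(n+13) = G(n) holds for n = 0,…,7 (a full window of length max(S) = 8), so the sequence is purely periodic with period 13.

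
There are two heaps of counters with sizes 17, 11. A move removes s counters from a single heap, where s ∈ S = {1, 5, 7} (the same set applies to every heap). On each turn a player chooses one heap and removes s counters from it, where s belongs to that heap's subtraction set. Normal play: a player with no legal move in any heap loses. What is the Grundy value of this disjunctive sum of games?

All heaps use S = {1, 5, 7}:
G(0) = 0
G(1) = mex{0} = 1
G(2) = mex{1} = 0
G(3) = mex{0} = 1
G(4) = mex{1} = 0
G(5) = mex{0,0} = 1
G(6) = mex{1,1} = 0
G(7) = mex{0,0,0} = 1
G(8) = mex{1,1,1} = 0
G(9) = mex{0,0,0} = 1
G(10) = mex{1,1,1} = 0
G(11) = mex{0,0,0} = 1
G(12) = mex{1,1,1} = 0
G(13) = mex{0,0,0} = 1
G(14) = mex{1,1,1} = 0
G(15) = mex{0,0,0} = 1
G(16) = mex{1,1,1} = 0
G(17) = mex{0,0,0} = 1
Heap A: G(17) = 1.
Heap B: G(11) = 1.
Combined Grundy value = 1 ⊕ 1 = 0.

0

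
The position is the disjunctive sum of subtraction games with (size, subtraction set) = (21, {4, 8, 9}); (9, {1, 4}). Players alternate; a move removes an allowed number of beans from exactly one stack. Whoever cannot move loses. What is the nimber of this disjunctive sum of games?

Stack A, S = {4, 8, 9}:
G(0) = 0
G(1) = mex{} = 0
G(2) = mex{} = 0
G(3) = mex{} = 0
G(4) = mex{0} = 1
G(5) = mex{0} = 1
G(6) = mex{0} = 1
G(7) = mex{0} = 1
G(8) = mex{1,0} = 2
G(9) = mex{1,0,0} = 2
G(10) = mex{1,0,0} = 2
G(11) = mex{1,0,0} = 2
G(12) = mex{2,1,0} = 3
G(13) = mex{2,1,1} = 0
G(14) = mex{2,1,1} = 0
G(15) = mex{2,1,1} = 0
G(16) = mex{3,2,1} = 0
G(17) = mex{0,2,2} = 1
G(18) = mex{0,2,2} = 1
G(19) = mex{0,2,2} = 1
G(20) = mex{0,3,2} = 1
G(21) = mex{1,0,3} = 2
G_A(21) = 2.
Stack B, S = {1, 4}:
n : 0 1 2 3 4 5 6 7 8 9
G : 0 1 0 1 2 0 1 0 1 2
G_B(9) = 2.
Combined Grundy value = 2 ⊕ 2 = 0.

0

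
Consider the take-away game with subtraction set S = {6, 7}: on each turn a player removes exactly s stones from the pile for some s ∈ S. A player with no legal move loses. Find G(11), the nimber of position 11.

1

n :  0  1  2  3  4  5  6  7  8  9 10 11
G :  0  0  0  0  0  0  1  1  1  1  1  1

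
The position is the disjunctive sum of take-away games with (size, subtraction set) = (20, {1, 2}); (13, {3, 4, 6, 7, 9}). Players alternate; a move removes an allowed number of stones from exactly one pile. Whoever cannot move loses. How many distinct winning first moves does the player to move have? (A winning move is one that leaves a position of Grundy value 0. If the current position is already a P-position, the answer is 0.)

Pile A, S = {1, 2}:
G(0) = 0
G(1) = mex{0} = 1
G(2) = mex{1,0} = 2
G(3) = mex{2,1} = 0
G(4) = mex{0,2} = 1
G(5) = mex{1,0} = 2
G(6) = mex{2,1} = 0
G(7) = mex{0,2} = 1
G(8) = mex{1,0} = 2
G(9) = mex{2,1} = 0
G(10) = mex{0,2} = 1
G(11) = mex{1,0} = 2
G(12) = mex{2,1} = 0
G(13) = mex{0,2} = 1
G(14) = mex{1,0} = 2
G(15) = mex{2,1} = 0
G(16) = mex{0,2} = 1
G(17) = mex{1,0} = 2
G(18) = mex{2,1} = 0
G(19) = mex{0,2} = 1
G(20) = mex{1,0} = 2
G_A(20) = 2.
Pile B, S = {3, 4, 6, 7, 9}:
n :  0  1  2  3  4  5  6  7  8  9 10 11 12 13
G :  0  0  0  1  1  1  2  2  2  3  3  3  0  0
G_B(13) = 0.
Combined Grundy value = 2 ⊕ 0 = 2.
A winning move leaves total XOR = 0, i.e. changes one component's Grundy value g to g ⊕ X where X is the current total.
Pile A: need g' = 2⊕2 = 0. Options: 20−1→G=1, 20−2→G=0. Hits: 1.
Pile B: need g' = 0⊕2 = 2. Options: 13−3→G=3, 13−4→G=3, 13−6→G=2, 13−7→G=2, 13−9→G=1. Hits: 2.

3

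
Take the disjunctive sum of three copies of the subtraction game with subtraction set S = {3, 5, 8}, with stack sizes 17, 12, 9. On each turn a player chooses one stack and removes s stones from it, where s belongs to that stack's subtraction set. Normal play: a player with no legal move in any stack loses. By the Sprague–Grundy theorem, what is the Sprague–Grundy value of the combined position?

All stacks use S = {3, 5, 8}:
n :  0  1  2  3  4  5  6  7  8  9 10 11 12 13 14 15 16 17
G :  0  0  0  1  1  1  2  2  2  3  3  0  0  0  1  1  1  2
Stack A: G(17) = 2.
Stack B: G(12) = 0.
Stack C: G(9) = 3.
Combined Grundy value = 2 ⊕ 0 ⊕ 3 = 1.

1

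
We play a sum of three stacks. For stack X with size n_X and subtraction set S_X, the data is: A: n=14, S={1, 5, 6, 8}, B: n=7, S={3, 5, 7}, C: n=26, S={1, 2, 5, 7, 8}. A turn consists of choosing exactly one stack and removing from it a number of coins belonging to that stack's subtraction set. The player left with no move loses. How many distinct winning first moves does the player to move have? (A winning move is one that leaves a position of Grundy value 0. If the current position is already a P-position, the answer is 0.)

1

Stack A, S = {1, 5, 6, 8}:
G(0) = 0
G(1) = mex{0} = 1
G(2) = mex{1} = 0
G(3) = mex{0} = 1
G(4) = mex{1} = 0
G(5) = mex{0,0} = 1
G(6) = mex{1,1,0} = 2
G(7) = mex{2,0,1} = 3
G(8) = mex{3,1,0,0} = 2
G(9) = mex{2,0,1,1} = 3
G(10) = mex{3,1,0,0} = 2
G(11) = mex{2,2,1,1} = 0
G(12) = mex{0,3,2,0} = 1
G(13) = mex{1,2,3,1} = 0
G(14) = mex{0,3,2,2} = 1
G_A(14) = 1.
Stack B, S = {3, 5, 7}:
n : 0 1 2 3 4 5 6 7
G : 0 0 0 1 1 1 2 2
G_B(7) = 2.
Stack C, S = {1, 2, 5, 7, 8}:
G(0) = 0
G(1) = mex{0} = 1
G(2) = mex{1,0} = 2
G(3) = mex{2,1} = 0
G(4) = mex{0,2} = 1
G(5) = mex{1,0,0} = 2
G(6) = mex{2,1,1} = 0
G(7) = mex{0,2,2,0} = 1
G(8) = mex{1,0,0,1,0} = 2
G(9) = mex{2,1,1,2,1} = 0
G(10) = mex{0,2,2,0,2} = 1
G(11) = mex{1,0,0,1,0} = 2
G(12) = mex{2,1,1,2,1} = 0
G(13) = mex{0,2,2,0,2} = 1
G(14) = mex{1,0,0,1,0} = 2
G(15) = mex{2,1,1,2,1} = 0
G(16) = mex{0,2,2,0,2} = 1
G(17) = mex{1,0,0,1,0} = 2
G(18) = mex{2,1,1,2,1} = 0
G(19) = mex{0,2,2,0,2} = 1
G(20) = mex{1,0,0,1,0} = 2
G(21) = mex{2,1,1,2,1} = 0
G(22) = mex{0,2,2,0,2} = 1
G(23) = mex{1,0,0,1,0} = 2
G(24) = mex{2,1,1,2,1} = 0
G(25) = mex{0,2,2,0,2} = 1
G(26) = mex{1,0,0,1,0} = 2
G_C(26) = 2.
Combined Grundy value = 1 ⊕ 2 ⊕ 2 = 1.
A winning move leaves total XOR = 0, i.e. changes one component's Grundy value g to g ⊕ X where X is the current total.
Stack A: need g' = 1⊕1 = 0. Options: 14−1→G=0, 14−5→G=3, 14−6→G=2, 14−8→G=2. Hits: 1.
Stack B: need g' = 2⊕1 = 3. Options: 7−3→G=1, 7−5→G=0, 7−7→G=0. Hits: 0.
Stack C: need g' = 2⊕1 = 3. Options: 26−1→G=1, 26−2→G=0, 26−5→G=0, 26−7→G=1, 26−8→G=0. Hits: 0.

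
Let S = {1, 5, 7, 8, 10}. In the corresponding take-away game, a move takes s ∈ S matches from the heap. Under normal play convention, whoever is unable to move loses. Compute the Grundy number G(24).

n :  0  1  2  3  4  5  6  7  8  9 10 11 12 13 14 15 16 17 18 19 20 21 22 23 24
G :  0  1  0  1  0  1  0  1  2  3  2  3  2  3  2  0  1  0  1  0  1  0  1  2  3

3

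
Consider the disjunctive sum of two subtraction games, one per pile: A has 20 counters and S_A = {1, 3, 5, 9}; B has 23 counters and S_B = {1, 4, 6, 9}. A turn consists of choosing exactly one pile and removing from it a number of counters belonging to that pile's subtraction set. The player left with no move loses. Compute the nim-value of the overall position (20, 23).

1

Pile A, S = {1, 3, 5, 9}:
G(0) = 0
G(1) = mex{0} = 1
G(2) = mex{1} = 0
G(3) = mex{0,0} = 1
G(4) = mex{1,1} = 0
G(5) = mex{0,0,0} = 1
G(6) = mex{1,1,1} = 0
G(7) = mex{0,0,0} = 1
G(8) = mex{1,1,1} = 0
G(9) = mex{0,0,0,0} = 1
G(10) = mex{1,1,1,1} = 0
G(11) = mex{0,0,0,0} = 1
G(12) = mex{1,1,1,1} = 0
G(13) = mex{0,0,0,0} = 1
G(14) = mex{1,1,1,1} = 0
G(15) = mex{0,0,0,0} = 1
G(16) = mex{1,1,1,1} = 0
G(17) = mex{0,0,0,0} = 1
G(18) = mex{1,1,1,1} = 0
G(19) = mex{0,0,0,0} = 1
G(20) = mex{1,1,1,1} = 0
G_A(20) = 0.
Pile B, S = {1, 4, 6, 9}:
G(0) = 0
G(1) = mex{0} = 1
G(2) = mex{1} = 0
G(3) = mex{0} = 1
G(4) = mex{1,0} = 2
G(5) = mex{2,1} = 0
G(6) = mex{0,0,0} = 1
G(7) = mex{1,1,1} = 0
G(8) = mex{0,2,0} = 1
G(9) = mex{1,0,1,0} = 2
G(10) = mex{2,1,2,1} = 0
G(11) = mex{0,0,0,0} = 1
G(12) = mex{1,1,1,1} = 0
G(13) = mex{0,2,0,2} = 1
G(14) = mex{1,0,1,0} = 2
G(15) = mex{2,1,2,1} = 0
G(16) = mex{0,0,0,0} = 1
G(17) = mex{1,1,1,1} = 0
G(18) = mex{0,2,0,2} = 1
G(19) = mex{1,0,1,0} = 2
G(20) = mex{2,1,2,1} = 0
G(21) = mex{0,0,0,0} = 1
G(22) = mex{1,1,1,1} = 0
G(23) = mex{0,2,0,2} = 1
G_B(23) = 1.
Combined Grundy value = 0 ⊕ 1 = 1.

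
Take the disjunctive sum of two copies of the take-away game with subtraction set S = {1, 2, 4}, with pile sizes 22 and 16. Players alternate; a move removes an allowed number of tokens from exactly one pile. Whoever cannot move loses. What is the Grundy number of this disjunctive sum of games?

All piles use S = {1, 2, 4}:
G(0) = 0
G(1) = mex{0} = 1
G(2) = mex{1,0} = 2
G(3) = mex{2,1} = 0
G(4) = mex{0,2,0} = 1
G(5) = mex{1,0,1} = 2
G(6) = mex{2,1,2} = 0
G(7) = mex{0,2,0} = 1
G(8) = mex{1,0,1} = 2
G(9) = mex{2,1,2} = 0
G(10) = mex{0,2,0} = 1
G(11) = mex{1,0,1} = 2
G(12) = mex{2,1,2} = 0
G(13) = mex{0,2,0} = 1
G(14) = mex{1,0,1} = 2
G(15) = mex{2,1,2} = 0
G(16) = mex{0,2,0} = 1
G(17) = mex{1,0,1} = 2
G(18) = mex{2,1,2} = 0
G(19) = mex{0,2,0} = 1
G(20) = mex{1,0,1} = 2
G(21) = mex{2,1,2} = 0
G(22) = mex{0,2,0} = 1
Pile A: G(22) = 1.
Pile B: G(16) = 1.
Combined Grundy value = 1 ⊕ 1 = 0.

0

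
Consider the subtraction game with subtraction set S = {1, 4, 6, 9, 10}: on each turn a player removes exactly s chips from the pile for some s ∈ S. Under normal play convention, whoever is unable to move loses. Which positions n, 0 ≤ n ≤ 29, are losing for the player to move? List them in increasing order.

0, 2, 5, 7, 18, 20, 23, 25

G(0) = 0
G(1) = mex{0} = 1
G(2) = mex{1} = 0
G(3) = mex{0} = 1
G(4) = mex{1,0} = 2
G(5) = mex{2,1} = 0
G(6) = mex{0,0,0} = 1
G(7) = mex{1,1,1} = 0
G(8) = mex{0,2,0} = 1
G(9) = mex{1,0,1,0} = 2
G(10) = mex{2,1,2,1,0} = 3
G(11) = mex{3,0,0,0,1} = 2
G(12) = mex{2,1,1,1,0} = 3
G(13) = mex{3,2,0,2,1} = 4
G(14) = mex{4,3,1,0,2} = 5
G(15) = mex{5,2,2,1,0} = 3
G(16) = mex{3,3,3,0,1} = 2
G(17) = mex{2,4,2,1,0} = 3
G(18) = mex{3,5,3,2,1} = 0
G(19) = mex{0,3,4,3,2} = 1
G(20) = mex{1,2,5,2,3} = 0
G(21) = mex{0,3,3,3,2} = 1
G(22) = mex{1,0,2,4,3} = 5
G(23) = mex{5,1,3,5,4} = 0
G(24) = mex{0,0,0,3,5} = 1
G(25) = mex{1,1,1,2,3} = 0
G(26) = mex{0,5,0,3,2} = 1
G(27) = mex{1,0,1,0,3} = 2
G(28) = mex{2,1,5,1,0} = 3
G(29) = mex{3,0,0,0,1} = 2
P-positions are exactly the n with G(n) = 0.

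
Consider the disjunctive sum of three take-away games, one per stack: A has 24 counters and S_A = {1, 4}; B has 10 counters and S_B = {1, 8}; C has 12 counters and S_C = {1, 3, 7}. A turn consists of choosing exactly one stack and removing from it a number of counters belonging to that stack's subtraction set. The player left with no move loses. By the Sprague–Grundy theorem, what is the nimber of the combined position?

3

Stack A, S = {1, 4}:
n :  0  1  2  3  4  5  6  7  8  9 10 11 12 13 14 15 16 17 18 19 20 21 22 23 24
G :  0  1  0  1  2  0  1  0  1  2  0  1  0  1  2  0  1  0  1  2  0  1  0  1  2
G_A(24) = 2.
Stack B, S = {1, 8}:
n :  0  1  2  3  4  5  6  7  8  9 10
G :  0  1  0  1  0  1  0  1  2  0  1
G_B(10) = 1.
Stack C, S = {1, 3, 7}:
n :  0  1  2  3  4  5  6  7  8  9 10 11 12
G :  0  1  0  1  0  1  0  1  0  1  0  1  0
G_C(12) = 0.
Combined Grundy value = 2 ⊕ 1 ⊕ 0 = 3.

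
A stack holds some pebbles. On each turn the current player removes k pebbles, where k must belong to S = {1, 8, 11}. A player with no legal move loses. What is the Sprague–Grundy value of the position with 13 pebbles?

2

n :  0  1  2  3  4  5  6  7  8  9 10 11 12 13
G :  0  1  0  1  0  1  0  1  2  0  1  2  3  2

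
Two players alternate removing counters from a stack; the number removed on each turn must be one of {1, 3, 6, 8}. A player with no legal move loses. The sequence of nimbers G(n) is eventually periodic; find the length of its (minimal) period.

9

G(0) = 0
G(1) = mex{0} = 1
G(2) = mex{1} = 0
G(3) = mex{0,0} = 1
G(4) = mex{1,1} = 0
G(5) = mex{0,0} = 1
G(6) = mex{1,1,0} = 2
G(7) = mex{2,0,1} = 3
G(8) = mex{3,1,0,0} = 2
G(9) = mex{2,2,1,1} = 0
G(10) = mex{0,3,0,0} = 1
G(11) = mex{1,2,1,1} = 0
G(12) = mex{0,0,2,0} = 1
G(13) = mex{1,1,3,1} = 0
G(14) = mex{0,0,2,2} = 1
G(15) = mex{1,1,0,3} = 2
G(16) = mex{2,0,1,2} = 3
G(17) = mex{3,1,0,0} = 2
G(18) = mex{2,2,1,1} = 0
G(19) = mex{0,3,0,0} = 1
G(n+9) = G(n) holds for n = 0,…,7 (a full window of length max(S) = 8), so the sequence is purely periodic with period 9.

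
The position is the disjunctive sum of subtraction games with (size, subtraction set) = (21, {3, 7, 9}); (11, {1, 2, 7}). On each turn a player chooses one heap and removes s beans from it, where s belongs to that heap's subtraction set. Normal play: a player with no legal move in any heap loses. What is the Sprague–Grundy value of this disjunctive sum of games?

3

Heap A, S = {3, 7, 9}:
n :  0  1  2  3  4  5  6  7  8  9 10 11 12 13 14 15 16 17 18 19 20 21
G :  0  0  0  1  1  1  0  2  2  1  3  3  0  2  0  1  0  1  0  1  0  1
G_A(21) = 1.
Heap B, S = {1, 2, 7}:
G(0) = 0
G(1) = mex{0} = 1
G(2) = mex{1,0} = 2
G(3) = mex{2,1} = 0
G(4) = mex{0,2} = 1
G(5) = mex{1,0} = 2
G(6) = mex{2,1} = 0
G(7) = mex{0,2,0} = 1
G(8) = mex{1,0,1} = 2
G(9) = mex{2,1,2} = 0
G(10) = mex{0,2,0} = 1
G(11) = mex{1,0,1} = 2
G_B(11) = 2.
Combined Grundy value = 1 ⊕ 2 = 3.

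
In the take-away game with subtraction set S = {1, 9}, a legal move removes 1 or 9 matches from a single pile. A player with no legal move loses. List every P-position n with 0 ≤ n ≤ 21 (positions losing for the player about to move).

0, 2, 4, 6, 8, 10, 12, 14, 16, 18, 20

G(0) = 0
G(1) = mex{0} = 1
G(2) = mex{1} = 0
G(3) = mex{0} = 1
G(4) = mex{1} = 0
G(5) = mex{0} = 1
G(6) = mex{1} = 0
G(7) = mex{0} = 1
G(8) = mex{1} = 0
G(9) = mex{0,0} = 1
G(10) = mex{1,1} = 0
G(11) = mex{0,0} = 1
G(12) = mex{1,1} = 0
G(13) = mex{0,0} = 1
G(14) = mex{1,1} = 0
G(15) = mex{0,0} = 1
G(16) = mex{1,1} = 0
G(17) = mex{0,0} = 1
G(18) = mex{1,1} = 0
G(19) = mex{0,0} = 1
G(20) = mex{1,1} = 0
G(21) = mex{0,0} = 1
P-positions are exactly the n with G(n) = 0.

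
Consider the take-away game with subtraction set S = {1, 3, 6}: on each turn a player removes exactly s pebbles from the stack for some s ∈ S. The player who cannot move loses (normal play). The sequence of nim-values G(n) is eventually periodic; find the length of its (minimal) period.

G(0) = 0
G(1) = mex{0} = 1
G(2) = mex{1} = 0
G(3) = mex{0,0} = 1
G(4) = mex{1,1} = 0
G(5) = mex{0,0} = 1
G(6) = mex{1,1,0} = 2
G(7) = mex{2,0,1} = 3
G(8) = mex{3,1,0} = 2
G(9) = mex{2,2,1} = 0
G(10) = mex{0,3,0} = 1
G(11) = mex{1,2,1} = 0
G(12) = mex{0,0,2} = 1
G(13) = mex{1,1,3} = 0
G(14) = mex{0,0,2} = 1
G(15) = mex{1,1,0} = 2
G(16) = mex{2,0,1} = 3
G(17) = mex{3,1,0} = 2
G(18) = mex{2,2,1} = 0
G(19) = mex{0,3,0} = 1
G(n+9) = G(n) holds for n = 0,…,5 (a full window of length max(S) = 6), so the sequence is purely periodic with period 9.

9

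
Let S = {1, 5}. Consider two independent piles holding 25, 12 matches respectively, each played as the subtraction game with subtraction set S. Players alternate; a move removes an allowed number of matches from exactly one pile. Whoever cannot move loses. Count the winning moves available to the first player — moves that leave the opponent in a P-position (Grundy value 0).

All piles use S = {1, 5}:
G(0) = 0
G(1) = mex{0} = 1
G(2) = mex{1} = 0
G(3) = mex{0} = 1
G(4) = mex{1} = 0
G(5) = mex{0,0} = 1
G(6) = mex{1,1} = 0
G(7) = mex{0,0} = 1
G(8) = mex{1,1} = 0
G(9) = mex{0,0} = 1
G(10) = mex{1,1} = 0
G(11) = mex{0,0} = 1
G(12) = mex{1,1} = 0
G(13) = mex{0,0} = 1
G(14) = mex{1,1} = 0
G(15) = mex{0,0} = 1
G(16) = mex{1,1} = 0
G(17) = mex{0,0} = 1
G(18) = mex{1,1} = 0
G(19) = mex{0,0} = 1
G(20) = mex{1,1} = 0
G(21) = mex{0,0} = 1
G(22) = mex{1,1} = 0
G(23) = mex{0,0} = 1
G(24) = mex{1,1} = 0
G(25) = mex{0,0} = 1
Pile A: G(25) = 1.
Pile B: G(12) = 0.
Combined Grundy value = 1 ⊕ 0 = 1.
A winning move leaves total XOR = 0, i.e. changes one component's Grundy value g to g ⊕ X where X is the current total.
Pile A: need g' = 1⊕1 = 0. Options: 25−1→G=0, 25−5→G=0. Hits: 2.
Pile B: need g' = 0⊕1 = 1. Options: 12−1→G=1, 12−5→G=1. Hits: 2.

4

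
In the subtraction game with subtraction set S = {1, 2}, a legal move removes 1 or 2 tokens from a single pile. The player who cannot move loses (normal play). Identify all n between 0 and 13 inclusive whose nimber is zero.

0, 3, 6, 9, 12

G(0) = 0
G(1) = mex{0} = 1
G(2) = mex{1,0} = 2
G(3) = mex{2,1} = 0
G(4) = mex{0,2} = 1
G(5) = mex{1,0} = 2
G(6) = mex{2,1} = 0
G(7) = mex{0,2} = 1
G(8) = mex{1,0} = 2
G(9) = mex{2,1} = 0
G(10) = mex{0,2} = 1
G(11) = mex{1,0} = 2
G(12) = mex{2,1} = 0
G(13) = mex{0,2} = 1
P-positions are exactly the n with G(n) = 0.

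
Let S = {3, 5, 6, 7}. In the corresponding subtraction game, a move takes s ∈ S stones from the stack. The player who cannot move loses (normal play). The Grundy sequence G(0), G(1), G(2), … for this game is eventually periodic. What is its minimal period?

10

n :  0  1  2  3  4  5  6  7  8  9 10 11 12 13 14 15 16 17 18 19 20 21
G :  0  0  0  1  1  1  2  2  2  3  0  0  0  1  1  1  2  2  2  3  0  0
G(n+10) = G(n) holds for n = 0,…,6 (a full window of length max(S) = 7), so the sequence is purely periodic with period 10.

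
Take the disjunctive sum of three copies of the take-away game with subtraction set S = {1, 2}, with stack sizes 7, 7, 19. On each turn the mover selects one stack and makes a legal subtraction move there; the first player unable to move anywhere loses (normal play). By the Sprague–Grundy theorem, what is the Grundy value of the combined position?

1

All stacks use S = {1, 2}:
G(0) = 0
G(1) = mex{0} = 1
G(2) = mex{1,0} = 2
G(3) = mex{2,1} = 0
G(4) = mex{0,2} = 1
G(5) = mex{1,0} = 2
G(6) = mex{2,1} = 0
G(7) = mex{0,2} = 1
G(8) = mex{1,0} = 2
G(9) = mex{2,1} = 0
G(10) = mex{0,2} = 1
G(11) = mex{1,0} = 2
G(12) = mex{2,1} = 0
G(13) = mex{0,2} = 1
G(14) = mex{1,0} = 2
G(15) = mex{2,1} = 0
G(16) = mex{0,2} = 1
G(17) = mex{1,0} = 2
G(18) = mex{2,1} = 0
G(19) = mex{0,2} = 1
Stack A: G(7) = 1.
Stack B: G(7) = 1.
Stack C: G(19) = 1.
Combined Grundy value = 1 ⊕ 1 ⊕ 1 = 1.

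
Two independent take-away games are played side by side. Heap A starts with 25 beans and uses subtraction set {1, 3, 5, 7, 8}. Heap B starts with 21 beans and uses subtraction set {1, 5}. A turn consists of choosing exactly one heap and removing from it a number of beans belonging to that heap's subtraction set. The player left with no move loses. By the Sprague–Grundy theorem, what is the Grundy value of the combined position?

3

Heap A, S = {1, 3, 5, 7, 8}:
n :  0  1  2  3  4  5  6  7  8  9 10 11 12 13 14 15 16 17 18 19 20 21 22 23 24 25
G :  0  1  0  1  0  1  0  1  2  3  2  3  2  3  2  0  1  0  1  0  1  0  1  2  3  2
G_A(25) = 2.
Heap B, S = {1, 5}:
n :  0  1  2  3  4  5  6  7  8  9 10 11 12 13 14 15 16 17 18 19 20 21
G :  0  1  0  1  0  1  0  1  0  1  0  1  0  1  0  1  0  1  0  1  0  1
G_B(21) = 1.
Combined Grundy value = 2 ⊕ 1 = 3.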